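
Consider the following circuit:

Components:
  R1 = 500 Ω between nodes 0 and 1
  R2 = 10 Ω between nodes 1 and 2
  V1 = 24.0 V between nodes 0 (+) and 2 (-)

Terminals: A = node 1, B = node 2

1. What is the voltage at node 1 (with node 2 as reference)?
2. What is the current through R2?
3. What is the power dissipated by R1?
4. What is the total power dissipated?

Nodal analysis, taking node 2 as the 0 V reference.
Source V1 fixes V_0 = 24 V.
KCL at each unknown node (sum of currents leaving = 0; resistances in Ω):
  Node 1: (V_1 - 24)/500 + (V_1 - 0)/10 = 0
Collecting terms: 0.102 × V_1 = 0.048  =>  V_1 = 0.4706 V
Part 1:
  Read off the nodal solution: V_1 = 0.4706 V
Part 2:
  I_R2 = (V_1 - V_2)/R2 = (0.4706 - 0)/10 = 0.04706 A
  Magnitude: I_R2 = 0.04706 A
Part 3:
  I_R1 = (V_0 - V_1)/R1 = (24 - 0.4706)/500 = 0.04706 A
  P_R1 = I_R1² × R1 = (0.04706)² × 500 = 1.107 W
Part 4:
  Power in each resistor, P = (ΔV)²/R:
    P_R1 = (24 - 0.4706)²/500 = 1.107 W
    P_R2 = (0.4706 - 0)²/10 = 0.02215 W
  P_total = P_R1 + P_R2 = 1.129 W

Final answers:
1. V_1 = 0.4706 V
2. I_R2 = 0.04706 A
3. P_R1 = 1.107 W
4. P_total = 1.129 W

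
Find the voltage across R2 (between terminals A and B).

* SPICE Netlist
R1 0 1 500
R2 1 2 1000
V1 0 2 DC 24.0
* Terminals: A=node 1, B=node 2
R1 and R2 are in series across V1 (node 0 → node 1 → node 2), and the output A–B is taken across R2, so this is a voltage divider.
Series current: I = V1/(R1 + R2) = 24/(500 + 1000) = 24/1500 = 0.016 A
V_R2 = I × R2 = V1 × R2/(R1 + R2) = 24 × 1000/1500 = 16 V

Final answer: 16 V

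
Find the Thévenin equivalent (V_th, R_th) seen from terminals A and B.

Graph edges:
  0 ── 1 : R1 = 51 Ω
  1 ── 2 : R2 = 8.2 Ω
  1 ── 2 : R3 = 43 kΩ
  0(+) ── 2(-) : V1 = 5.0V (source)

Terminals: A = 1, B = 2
Step 1 — V_th is the open-circuit voltage V_A - V_B (nothing connected across the terminals).
Nodal analysis, taking node 2 as the 0 V reference.
Source V1 fixes V_0 = 5 V.
KCL at each unknown node (sum of currents leaving = 0; resistances in Ω):
  Node 1: (V_1 - 5)/51 + (V_1 - 0)/8.2 + (V_1 - 0)/43000 = 0
Collecting terms: 0.1416 × V_1 = 0.09804  =>  V_1 = 0.6925 V
V_th = V_1 - V_2 = 0.6925 - 0 = 0.6925 V
Step 2 — R_th: zero the source — replace V1 by a short circuit (node 2 merges into node 0) — and find the resistance seen between A (node 1) and B (node 0).
Reduce the network between node 1 (A) and node 0 (B) by series/parallel combination:
  Rp1 = R1 ‖ R2 ‖ R3 (parallel, all between nodes 0 and 1) = 1/(1/51 + 1/8.2 + 1/43000) = 7.063 Ω
R_th = 7.063 Ω

Final answer: V_th = 0.6925 V, R_th = 7.063 Ω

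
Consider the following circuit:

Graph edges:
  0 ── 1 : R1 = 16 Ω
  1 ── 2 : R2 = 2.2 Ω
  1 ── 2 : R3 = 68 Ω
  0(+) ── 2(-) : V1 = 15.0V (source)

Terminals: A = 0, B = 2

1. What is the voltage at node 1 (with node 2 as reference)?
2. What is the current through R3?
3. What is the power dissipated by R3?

Nodal analysis, taking node 2 as the 0 V reference.
Source V1 fixes V_0 = 15 V.
KCL at each unknown node (sum of currents leaving = 0; resistances in Ω):
  Node 1: (V_1 - 15)/16 + (V_1 - 0)/2.2 + (V_1 - 0)/68 = 0
Collecting terms: 0.5318 × V_1 = 0.9375  =>  V_1 = 1.763 V
Part 1:
  Read off the nodal solution: V_1 = 1.763 V
Part 2:
  I_R3 = (V_1 - V_2)/R3 = (1.763 - 0)/68 = 0.02593 A
  Magnitude: I_R3 = 0.02593 A
Part 3:
  I_R3 = (V_1 - V_2)/R3 = (1.763 - 0)/68 = 0.02593 A
  P_R3 = I_R3² × R3 = (0.02593)² × 68 = 0.04571 W

Final answers:
1. V_1 = 1.763 V
2. I_R3 = 0.02593 A
3. P_R3 = 0.04571 W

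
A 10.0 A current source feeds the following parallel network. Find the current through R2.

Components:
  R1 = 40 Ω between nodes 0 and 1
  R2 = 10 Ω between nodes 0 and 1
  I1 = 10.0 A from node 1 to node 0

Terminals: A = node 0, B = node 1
All resistors sit directly between nodes 0 and 1, so they are in parallel and share one voltage V; the full source current 10 A splits among them.
1/R_par = 1/40 + 1/10 = 0.125 S  =>  R_par = 8 Ω
V = I × R_par = 10 × 8 = 80 V
I_R2 = V/R2 = 80/10 = 8 A

Final answer: 8 A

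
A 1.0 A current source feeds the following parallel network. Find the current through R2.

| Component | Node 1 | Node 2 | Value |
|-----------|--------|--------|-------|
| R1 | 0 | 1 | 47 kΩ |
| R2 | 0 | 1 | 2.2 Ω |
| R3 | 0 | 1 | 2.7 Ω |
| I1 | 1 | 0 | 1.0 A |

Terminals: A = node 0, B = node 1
All resistors sit directly between nodes 0 and 1, so they are in parallel and share one voltage V; the full source current 1 A splits among them.
1/R_par = 1/47000 + 1/2.2 + 1/2.7 = 0.8249 S  =>  R_par = 1.212 Ω
V = I × R_par = 1 × 1.212 = 1.212 V
I_R2 = V/R2 = 1.212/2.2 = 0.551 A

Final answer: 0.551 A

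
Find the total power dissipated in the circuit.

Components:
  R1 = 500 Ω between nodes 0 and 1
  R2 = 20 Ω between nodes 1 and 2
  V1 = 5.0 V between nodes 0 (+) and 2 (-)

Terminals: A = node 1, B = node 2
Nodal analysis, taking node 2 as the 0 V reference.
Source V1 fixes V_0 = 5 V.
KCL at each unknown node (sum of currents leaving = 0; resistances in Ω):
  Node 1: (V_1 - 5)/500 + (V_1 - 0)/20 = 0
Collecting terms: 0.052 × V_1 = 0.01  =>  V_1 = 0.1923 V
Power in each resistor, P = (ΔV)²/R:
  P_R1 = (5 - 0.1923)²/500 = 0.04623 W
  P_R2 = (0.1923 - 0)²/20 = 0.001849 W
P_total = P_R1 + P_R2 = 0.04808 W

Final answer: 0.04808 W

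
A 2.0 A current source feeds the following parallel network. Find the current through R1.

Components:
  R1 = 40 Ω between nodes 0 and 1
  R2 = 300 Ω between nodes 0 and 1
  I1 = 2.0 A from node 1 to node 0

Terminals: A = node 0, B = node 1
All resistors sit directly between nodes 0 and 1, so they are in parallel and share one voltage V; the full source current 2 A splits among them.
1/R_par = 1/40 + 1/300 = 0.02833 S  =>  R_par = 35.29 Ω
V = I × R_par = 2 × 35.29 = 70.59 V
I_R1 = V/R1 = 70.59/40 = 1.765 A

Final answer: 1.765 A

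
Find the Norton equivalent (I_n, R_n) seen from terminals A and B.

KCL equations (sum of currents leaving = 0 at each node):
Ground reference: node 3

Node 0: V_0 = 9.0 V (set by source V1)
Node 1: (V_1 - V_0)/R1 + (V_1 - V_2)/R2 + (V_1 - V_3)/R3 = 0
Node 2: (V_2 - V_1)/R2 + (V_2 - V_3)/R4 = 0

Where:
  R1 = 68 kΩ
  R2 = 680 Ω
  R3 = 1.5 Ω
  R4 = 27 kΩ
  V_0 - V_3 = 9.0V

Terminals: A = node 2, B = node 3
Find the Thévenin equivalent first; then I_n = V_th/R_th and R_n = R_th.
Step 1 — V_th is the open-circuit voltage V_A - V_B (nothing connected across the terminals).
Nodal analysis, taking node 3 as the 0 V reference.
Source V1 fixes V_0 = 9 V.
KCL at each unknown node (sum of currents leaving = 0; resistances in Ω):
  Node 1: (V_1 - 9)/68000 + (V_1 - V_2)/680 + (V_1 - 0)/1.5 = 0
  Node 2: (V_2 - V_1)/680 + (V_2 - 0)/27000 = 0
Collecting terms (coefficients in siemens):
  0.6682·V_1 - 0.001471·V_2 = 0.0001324
  0.001508·V_2 - 0.001471·V_1 = 0
Determinant D = (0.6682)(0.001508) - (-0.001471)(-0.001471) = 0.001005
V_1 = [(0.0001324)(0.001508) - (-0.001471)(0)]/D = 0.0001985 V
V_2 = [(0.6682)(0) - (0.0001324)(-0.001471)]/D = 0.0001936 V
V_th = V_2 - V_3 = 0.0001936 - 0 = 0.0001936 V
Step 2 — R_th: zero the source — replace V1 by a short circuit (node 3 merges into node 0) — and find the resistance seen between A (node 2) and B (node 0).
Reduce the network between node 2 (A) and node 0 (B) by series/parallel combination:
  Rp1 = R1 ‖ R3 (parallel, both between nodes 0 and 1) = 1/(1/68000 + 1/1.5) = 1.5 Ω
  Rs1 = R2 + Rp1 (series, joined only at node 1) = 680 + 1.5 = 681.5 Ω
  Rp2 = R4 ‖ Rs1 (parallel, both between nodes 0 and 2) = 1/(1/27000 + 1/681.5) = 664.7 Ω
R_th = 664.7 Ω
I_n = V_th/R_th = 0.0001936/664.7 = 0.0000002913 A, and R_n = R_th = 664.7 Ω

Final answer: I_n = 2.913e-07 A, R_n = 664.7 Ω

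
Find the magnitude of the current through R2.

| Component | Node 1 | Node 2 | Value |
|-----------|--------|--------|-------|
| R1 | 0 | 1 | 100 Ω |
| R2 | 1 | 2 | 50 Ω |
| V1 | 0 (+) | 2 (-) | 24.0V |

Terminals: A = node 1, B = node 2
Nodal analysis, taking node 2 as the 0 V reference.
Source V1 fixes V_0 = 24 V.
KCL at each unknown node (sum of currents leaving = 0; resistances in Ω):
  Node 1: (V_1 - 24)/100 + (V_1 - 0)/50 = 0
Collecting terms: 0.03 × V_1 = 0.24  =>  V_1 = 8 V
I_R2 = (V_1 - V_2)/R2 = (8 - 0)/50 = 0.16 A
|I_R2| = 0.16 A

Final answer: |I_R2| = 0.16 A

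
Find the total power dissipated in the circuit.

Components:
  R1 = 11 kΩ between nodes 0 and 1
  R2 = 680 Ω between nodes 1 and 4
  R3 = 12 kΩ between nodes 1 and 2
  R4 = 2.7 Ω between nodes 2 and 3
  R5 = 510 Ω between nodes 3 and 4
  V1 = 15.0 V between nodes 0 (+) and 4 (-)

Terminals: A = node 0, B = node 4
Nodal analysis, taking node 4 as the 0 V reference.
Source V1 fixes V_0 = 15 V.
KCL at each unknown node (sum of currents leaving = 0; resistances in Ω):
  Node 1: (V_1 - 15)/11000 + (V_1 - 0)/680 + (V_1 - V_2)/12000 = 0
  Node 2: (V_2 - V_1)/12000 + (V_2 - V_3)/2.7 = 0
  Node 3: (V_3 - V_2)/2.7 + (V_3 - 0)/510 = 0
Collecting terms (coefficients in siemens):
  0.001645·V_1 - 0.00008333·V_2 = 0.001364
  0.3705·V_2 - 0.00008333·V_1 - 0.3704·V_3 = 0
  0.3723·V_3 - 0.3704·V_2 = 0
Solving these 3 simultaneous equations (Gaussian elimination) gives:
  V_1 = 0.8308 V, V_2 = 0.03404 V, V_3 = 0.03386 V
Power in each resistor, P = (ΔV)²/R:
  P_R1 = (15 - 0.8308)²/11000 = 0.01825 W
  P_R2 = (0.8308 - 0)²/680 = 0.001015 W
  P_R3 = (0.8308 - 0.03404)²/12000 = 0.0000529 W
  P_R4 = (0.03404 - 0.03386)²/2.7 = 0.0000000119 W
  P_R5 = (0.03386 - 0)²/510 = 0.000002248 W
P_total = P_R1 + P_R2 + P_R3 + P_R4 + P_R5 = 0.01932 W

Final answer: 0.01932 W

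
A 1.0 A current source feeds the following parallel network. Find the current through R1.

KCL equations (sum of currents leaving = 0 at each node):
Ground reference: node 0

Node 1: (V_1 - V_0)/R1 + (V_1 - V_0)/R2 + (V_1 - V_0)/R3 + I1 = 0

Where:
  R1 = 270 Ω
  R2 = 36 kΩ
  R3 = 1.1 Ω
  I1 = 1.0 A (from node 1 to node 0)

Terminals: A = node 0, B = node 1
All resistors sit directly between nodes 0 and 1, so they are in parallel and share one voltage V; the full source current 1 A splits among them.
1/R_par = 1/270 + 1/36000 + 1/1.1 = 0.9128 S  =>  R_par = 1.096 Ω
V = I × R_par = 1 × 1.096 = 1.096 V
I_R1 = V/R1 = 1.096/270 = 0.004057 A

Final answer: 0.004057 A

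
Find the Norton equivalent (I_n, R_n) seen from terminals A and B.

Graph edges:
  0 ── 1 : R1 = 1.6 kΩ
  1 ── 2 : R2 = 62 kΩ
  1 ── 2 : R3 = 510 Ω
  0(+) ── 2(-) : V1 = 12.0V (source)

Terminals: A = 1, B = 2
Find the Thévenin equivalent first; then I_n = V_th/R_th and R_n = R_th.
Step 1 — V_th is the open-circuit voltage V_A - V_B (nothing connected across the terminals).
Nodal analysis, taking node 2 as the 0 V reference.
Source V1 fixes V_0 = 12 V.
KCL at each unknown node (sum of currents leaving = 0; resistances in Ω):
  Node 1: (V_1 - 12)/1600 + (V_1 - 0)/62000 + (V_1 - 0)/510 = 0
Collecting terms: 0.002602 × V_1 = 0.0075  =>  V_1 = 2.882 V
V_th = V_1 - V_2 = 2.882 - 0 = 2.882 V
Step 2 — R_th: zero the source — replace V1 by a short circuit (node 2 merges into node 0) — and find the resistance seen between A (node 1) and B (node 0).
Reduce the network between node 1 (A) and node 0 (B) by series/parallel combination:
  Rp1 = R1 ‖ R2 ‖ R3 (parallel, all between nodes 0 and 1) = 1/(1/1600 + 1/62000 + 1/510) = 384.3 Ω
R_th = 384.3 Ω
I_n = V_th/R_th = 2.882/384.3 = 0.0075 A, and R_n = R_th = 384.3 Ω

Final answer: I_n = 0.0075 A, R_n = 384.3 Ω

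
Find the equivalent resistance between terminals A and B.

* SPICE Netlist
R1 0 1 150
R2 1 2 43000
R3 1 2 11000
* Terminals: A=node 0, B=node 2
Reduce the network between node 0 (A) and node 2 (B) by series/parallel combination:
  Rp1 = R2 ‖ R3 (parallel, both between nodes 1 and 2) = 1/(1/43000 + 1/11000) = 8759 Ω
  Rs1 = R1 + Rp1 (series, joined only at node 1) = 150 + 8759 = 8909 Ω
R_eq = 8.909 kΩ

Final answer: 8.909 kΩ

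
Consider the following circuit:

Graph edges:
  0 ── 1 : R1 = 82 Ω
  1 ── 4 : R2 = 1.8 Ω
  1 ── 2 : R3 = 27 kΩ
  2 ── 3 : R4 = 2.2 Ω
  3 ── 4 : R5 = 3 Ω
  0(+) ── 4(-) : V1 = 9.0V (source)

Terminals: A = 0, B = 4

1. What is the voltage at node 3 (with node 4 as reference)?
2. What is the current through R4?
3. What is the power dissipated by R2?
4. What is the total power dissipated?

Nodal analysis, taking node 4 as the 0 V reference.
Source V1 fixes V_0 = 9 V.
KCL at each unknown node (sum of currents leaving = 0; resistances in Ω):
  Node 1: (V_1 - 9)/82 + (V_1 - 0)/1.8 + (V_1 - V_2)/27000 = 0
  Node 2: (V_2 - V_1)/27000 + (V_2 - V_3)/2.2 = 0
  Node 3: (V_3 - V_2)/2.2 + (V_3 - 0)/3 = 0
Collecting terms (coefficients in siemens):
  0.5678·V_1 - 0.00003704·V_2 = 0.1098
  0.4546·V_2 - 0.00003704·V_1 - 0.4545·V_3 = 0
  0.7879·V_3 - 0.4545·V_2 = 0
Solving these 3 simultaneous equations (Gaussian elimination) gives:
  V_1 = 0.1933 V, V_2 = 0.00003722 V, V_3 = 0.00002147 V
Part 1:
  Read off the nodal solution: V_3 = 0.00002147 V
Part 2:
  I_R4 = (V_2 - V_3)/R4 = (0.00003722 - 0.00002147)/2.2 = 0.000007158 A
  Magnitude: I_R4 = 0.000007158 A
Part 3:
  I_R2 = (V_1 - V_4)/R2 = (0.1933 - 0)/1.8 = 0.1074 A
  P_R2 = I_R2² × R2 = (0.1074)² × 1.8 = 0.02076 W
Part 4:
  Power in each resistor, P = (ΔV)²/R:
    P_R1 = (9 - 0.1933)²/82 = 0.9458 W
    P_R2 = (0.1933 - 0)²/1.8 = 0.02076 W
    P_R3 = (0.1933 - 0.00003722)²/27000 = 0.000001383 W
    P_R4 = (0.00003722 - 0.00002147)²/2.2 = 0.0000000001127 W
    P_R5 = (0.00002147 - 0)²/3 = 0.0000000001537 W
  P_total = P_R1 + P_R2 + P_R3 + P_R4 + P_R5 = 0.9666 W

Final answers:
1. V_3 = 2.147e-05 V
2. I_R4 = 7.158e-06 A
3. P_R2 = 0.02076 W
4. P_total = 0.9666 W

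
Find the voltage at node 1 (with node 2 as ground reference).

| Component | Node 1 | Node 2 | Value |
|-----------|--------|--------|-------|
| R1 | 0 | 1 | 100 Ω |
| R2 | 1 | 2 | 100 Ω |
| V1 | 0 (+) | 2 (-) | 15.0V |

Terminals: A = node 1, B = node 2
Nodal analysis, taking node 2 as the 0 V reference.
Source V1 fixes V_0 = 15 V.
KCL at each unknown node (sum of currents leaving = 0; resistances in Ω):
  Node 1: (V_1 - 15)/100 + (V_1 - 0)/100 = 0
Collecting terms: 0.02 × V_1 = 0.15  =>  V_1 = 7.5 V
The requested potential is V_1 = 7.5 V.

Final answer: V_1 = 7.5 V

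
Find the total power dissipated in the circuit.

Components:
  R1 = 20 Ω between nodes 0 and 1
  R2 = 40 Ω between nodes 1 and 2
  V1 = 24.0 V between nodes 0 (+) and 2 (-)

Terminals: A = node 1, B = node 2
Nodal analysis, taking node 2 as the 0 V reference.
Source V1 fixes V_0 = 24 V.
KCL at each unknown node (sum of currents leaving = 0; resistances in Ω):
  Node 1: (V_1 - 24)/20 + (V_1 - 0)/40 = 0
Collecting terms: 0.075 × V_1 = 1.2  =>  V_1 = 16 V
Power in each resistor, P = (ΔV)²/R:
  P_R1 = (24 - 16)²/20 = 3.2 W
  P_R2 = (16 - 0)²/40 = 6.4 W
P_total = P_R1 + P_R2 = 9.6 W

Final answer: 9.6 W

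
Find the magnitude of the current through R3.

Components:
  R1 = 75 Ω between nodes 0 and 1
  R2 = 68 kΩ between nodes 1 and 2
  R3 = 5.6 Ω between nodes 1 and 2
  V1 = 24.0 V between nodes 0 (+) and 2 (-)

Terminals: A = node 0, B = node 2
Nodal analysis, taking node 2 as the 0 V reference.
Source V1 fixes V_0 = 24 V.
KCL at each unknown node (sum of currents leaving = 0; resistances in Ω):
  Node 1: (V_1 - 24)/75 + (V_1 - 0)/68000 + (V_1 - 0)/5.6 = 0
Collecting terms: 0.1919 × V_1 = 0.32  =>  V_1 = 1.667 V
I_R3 = (V_1 - V_2)/R3 = (1.667 - 0)/5.6 = 0.2977 A
|I_R3| = 0.2977 A

Final answer: |I_R3| = 0.2977 A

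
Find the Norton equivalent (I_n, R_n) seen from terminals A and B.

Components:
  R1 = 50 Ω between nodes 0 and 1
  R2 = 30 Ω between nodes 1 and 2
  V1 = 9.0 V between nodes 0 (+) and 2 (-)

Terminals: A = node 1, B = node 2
Find the Thévenin equivalent first; then I_n = V_th/R_th and R_n = R_th.
Step 1 — V_th is the open-circuit voltage V_A - V_B (nothing connected across the terminals).
Nodal analysis, taking node 2 as the 0 V reference.
Source V1 fixes V_0 = 9 V.
KCL at each unknown node (sum of currents leaving = 0; resistances in Ω):
  Node 1: (V_1 - 9)/50 + (V_1 - 0)/30 = 0
Collecting terms: 0.05333 × V_1 = 0.18  =>  V_1 = 3.375 V
V_th = V_1 - V_2 = 3.375 - 0 = 3.375 V
Step 2 — R_th: zero the source — replace V1 by a short circuit (node 2 merges into node 0) — and find the resistance seen between A (node 1) and B (node 0).
Reduce the network between node 1 (A) and node 0 (B) by series/parallel combination:
  Rp1 = R1 ‖ R2 (parallel, both between nodes 0 and 1) = 1/(1/50 + 1/30) = 18.75 Ω
R_th = 18.75 Ω
I_n = V_th/R_th = 3.375/18.75 = 0.18 A, and R_n = R_th = 18.75 Ω

Final answer: I_n = 0.18 A, R_n = 18.75 Ω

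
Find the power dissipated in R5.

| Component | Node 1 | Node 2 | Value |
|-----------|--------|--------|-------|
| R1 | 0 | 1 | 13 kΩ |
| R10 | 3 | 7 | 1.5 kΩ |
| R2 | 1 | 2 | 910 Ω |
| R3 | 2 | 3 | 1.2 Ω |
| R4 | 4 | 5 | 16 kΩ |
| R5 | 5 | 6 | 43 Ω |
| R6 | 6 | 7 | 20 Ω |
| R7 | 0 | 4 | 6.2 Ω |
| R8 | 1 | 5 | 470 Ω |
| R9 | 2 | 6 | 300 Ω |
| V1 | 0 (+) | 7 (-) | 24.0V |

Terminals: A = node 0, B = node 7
Nodal analysis, taking node 7 as the 0 V reference.
Source V1 fixes V_0 = 24 V.
KCL at each unknown node (sum of currents leaving = 0; resistances in Ω):
  Node 1: (V_1 - 24)/13000 + (V_1 - V_2)/910 + (V_1 - V_5)/470 = 0
  Node 2: (V_2 - V_1)/910 + (V_2 - V_3)/1.2 + (V_2 - V_6)/300 = 0
  Node 3: (V_3 - V_2)/1.2 + (V_3 - 0)/1500 = 0
  Node 4: (V_4 - V_5)/16000 + (V_4 - 24)/6.2 = 0
  Node 5: (V_5 - V_4)/16000 + (V_5 - V_6)/43 + (V_5 - V_1)/470 = 0
  Node 6: (V_6 - V_5)/43 + (V_6 - 0)/20 + (V_6 - V_2)/300 = 0
Collecting terms (coefficients in siemens):
  0.003303·V_1 - 0.001099·V_2 - 0.002128·V_5 = 0.001846
  0.8378·V_2 - 0.001099·V_1 - 0.8333·V_3 - 0.003333·V_6 = 0
  0.834·V_3 - 0.8333·V_2 = 0
  0.1614·V_4 - 0.0000625·V_5 = 3.871
  0.02545·V_5 - 0.002128·V_1 - 0.0000625·V_4 - 0.02326·V_6 = 0
  0.07659·V_6 - 0.003333·V_2 - 0.02326·V_5 = 0
Solving these 6 simultaneous equations (Gaussian elimination) gives:
  V_1 = 0.7405 V, V_2 = 0.2007 V, V_3 = 0.2005 V, V_4 = 23.99 V
  V_5 = 0.1783 V, V_6 = 0.06288 V
I_R5 = (V_5 - V_6)/R5 = (0.1783 - 0.06288)/43 = 0.002684 A
P_R5 = I_R5² × R5 = (0.002684)² × 43 = 0.0003098 W

Final answer: 0.0003098 W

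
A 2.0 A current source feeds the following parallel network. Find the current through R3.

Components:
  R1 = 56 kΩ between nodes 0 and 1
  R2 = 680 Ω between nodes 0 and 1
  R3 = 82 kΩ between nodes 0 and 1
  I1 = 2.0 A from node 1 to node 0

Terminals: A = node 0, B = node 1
All resistors sit directly between nodes 0 and 1, so they are in parallel and share one voltage V; the full source current 2 A splits among them.
1/R_par = 1/56000 + 1/680 + 1/82000 = 0.001501 S  =>  R_par = 666.4 Ω
V = I × R_par = 2 × 666.4 = 1333 V
I_R3 = V/R3 = 1333/82000 = 0.01625 A

Final answer: 0.01625 A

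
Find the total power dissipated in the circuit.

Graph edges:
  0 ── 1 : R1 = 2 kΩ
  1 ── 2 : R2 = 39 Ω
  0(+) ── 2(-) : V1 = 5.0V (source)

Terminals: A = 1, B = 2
Nodal analysis, taking node 2 as the 0 V reference.
Source V1 fixes V_0 = 5 V.
KCL at each unknown node (sum of currents leaving = 0; resistances in Ω):
  Node 1: (V_1 - 5)/2000 + (V_1 - 0)/39 = 0
Collecting terms: 0.02614 × V_1 = 0.0025  =>  V_1 = 0.09564 V
Power in each resistor, P = (ΔV)²/R:
  P_R1 = (5 - 0.09564)²/2000 = 0.01203 W
  P_R2 = (0.09564 - 0)²/39 = 0.0002345 W
P_total = P_R1 + P_R2 = 0.01226 W

Final answer: 0.01226 W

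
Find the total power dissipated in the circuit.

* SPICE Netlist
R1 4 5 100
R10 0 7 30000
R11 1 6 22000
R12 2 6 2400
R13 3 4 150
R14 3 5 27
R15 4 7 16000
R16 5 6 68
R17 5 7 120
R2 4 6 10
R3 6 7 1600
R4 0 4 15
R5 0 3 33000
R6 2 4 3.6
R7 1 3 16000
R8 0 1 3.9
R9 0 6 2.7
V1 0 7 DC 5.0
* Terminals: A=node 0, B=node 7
Nodal analysis, taking node 7 as the 0 V reference.
Source V1 fixes V_0 = 5 V.
KCL at each unknown node (sum of currents leaving = 0; resistances in Ω):
  Node 1: (V_1 - V_3)/16000 + (V_1 - 5)/3.9 + (V_1 - V_6)/22000 = 0
  Node 2: (V_2 - V_4)/3.6 + (V_2 - V_6)/2400 = 0
  Node 3: (V_3 - 5)/33000 + (V_3 - V_1)/16000 + (V_3 - V_4)/150 + (V_3 - V_5)/27 = 0
  Node 4: (V_4 - V_5)/100 + (V_4 - V_6)/10 + (V_4 - 5)/15 + (V_4 - V_2)/3.6 + (V_4 - V_3)/150 + (V_4 - 0)/16000 = 0
  Node 5: (V_5 - V_4)/100 + (V_5 - V_3)/27 + (V_5 - V_6)/68 + (V_5 - 0)/120 = 0
  Node 6: (V_6 - V_4)/10 + (V_6 - 0)/1600 + (V_6 - 5)/2.7 + (V_6 - V_1)/22000 + (V_6 - V_2)/2400 + (V_6 - V_5)/68 = 0
Collecting terms (coefficients in siemens):
  0.2565·V_1 - 0.0000625·V_3 - 0.00004545·V_6 = 1.282
  0.2782·V_2 - 0.2778·V_4 - 0.0004167·V_6 = 0
  0.0438·V_3 - 0.0000625·V_1 - 0.006667·V_4 - 0.03704·V_5 = 0.0001515
  0.4612·V_4 - 0.2778·V_2 - 0.006667·V_3 - 0.01·V_5 - 0.1·V_6 = 0.3333
  0.07008·V_5 - 0.03704·V_3 - 0.01·V_4 - 0.01471·V_6 = 0
  0.4862·V_6 - 0.00004545·V_1 - 0.0004167·V_2 - 0.1·V_4 - 0.01471·V_5 = 1.852
Solving these 6 simultaneous equations (Gaussian elimination) gives:
  V_1 = 5 V, V_2 = 4.861 V, V_3 = 4 V, V_4 = 4.861 V
  V_5 = 3.842 V, V_6 = 4.93 V
Power in each resistor, P = (ΔV)²/R:
  P_R1 = (4.861 - 3.842)²/100 = 0.01038 W
  P_R2 = (4.861 - 4.93)²/10 = 0.0004777 W
  P_R3 = (4.93 - 0)²/1600 = 0.01519 W
  P_R4 = (5 - 4.861)²/15 = 0.001295 W
  P_R5 = (5 - 4)²/33000 = 0.00003033 W
  P_R6 = (4.861 - 4.861)²/3.6 = 0.000000002977 W
  P_R7 = (5 - 4)²/16000 = 0.00006253 W
  P_R8 = (5 - 5)²/3.9 = 0.00000001683 W
  P_R9 = (5 - 4.93)²/2.7 = 0.001827 W
  P_R10 = (5 - 0)²/30000 = 0.0008333 W
  P_R11 = (5 - 4.93)²/22000 = 0.0000002226 W
  P_R12 = (4.861 - 4.93)²/2400 = 0.000001985 W
  P_R13 = (4 - 4.861)²/150 = 0.004944 W
  P_R14 = (4 - 3.842)²/27 = 0.0009189 W
  P_R15 = (4.861 - 0)²/16000 = 0.001477 W
  P_R16 = (3.842 - 4.93)²/68 = 0.0174 W
  P_R17 = (3.842 - 0)²/120 = 0.123 W
P_total = P_R1 + P_R2 + P_R3 + P_R4 + P_R5 + P_R6 + P_R7 + P_R8 + P_R9 + P_R10 + P_R11 + P_R12 + P_R13 + P_R14 + P_R15 + P_R16 + P_R17 = 0.1778 W

Final answer: 0.1778 W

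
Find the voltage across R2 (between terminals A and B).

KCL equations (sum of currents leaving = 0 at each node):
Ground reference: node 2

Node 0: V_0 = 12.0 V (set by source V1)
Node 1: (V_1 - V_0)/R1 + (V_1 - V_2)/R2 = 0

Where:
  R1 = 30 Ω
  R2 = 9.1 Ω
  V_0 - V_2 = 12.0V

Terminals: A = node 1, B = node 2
R1 and R2 are in series across V1 (node 0 → node 1 → node 2), and the output A–B is taken across R2, so this is a voltage divider.
Series current: I = V1/(R1 + R2) = 12/(30 + 9.1) = 12/39.1 = 0.3069 A
V_R2 = I × R2 = V1 × R2/(R1 + R2) = 12 × 9.1/39.1 = 2.793 V

Final answer: 2.793 V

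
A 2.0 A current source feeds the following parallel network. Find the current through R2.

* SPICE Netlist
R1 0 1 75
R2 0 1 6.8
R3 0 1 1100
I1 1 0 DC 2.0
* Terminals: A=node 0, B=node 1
All resistors sit directly between nodes 0 and 1, so they are in parallel and share one voltage V; the full source current 2 A splits among them.
1/R_par = 1/75 + 1/6.8 + 1/1100 = 0.1613 S  =>  R_par = 6.2 Ω
V = I × R_par = 2 × 6.2 = 12.4 V
I_R2 = V/R2 = 12.4/6.8 = 1.823 A

Final answer: 1.823 A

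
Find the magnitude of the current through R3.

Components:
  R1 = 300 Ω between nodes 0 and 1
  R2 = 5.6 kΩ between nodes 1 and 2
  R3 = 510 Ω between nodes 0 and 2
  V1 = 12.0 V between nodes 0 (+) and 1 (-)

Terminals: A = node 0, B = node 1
Nodal analysis, taking node 1 as the 0 V reference.
Source V1 fixes V_0 = 12 V.
KCL at each unknown node (sum of currents leaving = 0; resistances in Ω):
  Node 2: (V_2 - 0)/5600 + (V_2 - 12)/510 = 0
Collecting terms: 0.002139 × V_2 = 0.02353  =>  V_2 = 11 V
I_R3 = (V_0 - V_2)/R3 = (12 - 11)/510 = 0.001964 A
|I_R3| = 0.001964 A

Final answer: |I_R3| = 0.001964 A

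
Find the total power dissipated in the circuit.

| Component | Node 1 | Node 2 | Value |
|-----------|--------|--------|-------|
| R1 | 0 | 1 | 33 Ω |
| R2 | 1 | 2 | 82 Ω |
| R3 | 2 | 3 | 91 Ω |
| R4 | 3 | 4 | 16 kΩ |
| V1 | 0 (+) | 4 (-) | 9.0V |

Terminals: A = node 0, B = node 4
Nodal analysis, taking node 4 as the 0 V reference.
Source V1 fixes V_0 = 9 V.
KCL at each unknown node (sum of currents leaving = 0; resistances in Ω):
  Node 1: (V_1 - 9)/33 + (V_1 - V_2)/82 = 0
  Node 2: (V_2 - V_1)/82 + (V_2 - V_3)/91 = 0
  Node 3: (V_3 - V_2)/91 + (V_3 - 0)/16000 = 0
Collecting terms (coefficients in siemens):
  0.0425·V_1 - 0.0122·V_2 = 0.2727
  0.02318·V_2 - 0.0122·V_1 - 0.01099·V_3 = 0
  0.01105·V_3 - 0.01099·V_2 = 0
Solving these 3 simultaneous equations (Gaussian elimination) gives:
  V_1 = 8.982 V, V_2 = 8.936 V, V_3 = 8.886 V
Power in each resistor, P = (ΔV)²/R:
  P_R1 = (9 - 8.982)²/33 = 0.00001018 W
  P_R2 = (8.982 - 8.936)²/82 = 0.00002529 W
  P_R3 = (8.936 - 8.886)²/91 = 0.00002807 W
  P_R4 = (8.886 - 0)²/16000 = 0.004935 W
P_total = P_R1 + P_R2 + P_R3 + P_R4 = 0.004998 W

Final answer: 0.004998 W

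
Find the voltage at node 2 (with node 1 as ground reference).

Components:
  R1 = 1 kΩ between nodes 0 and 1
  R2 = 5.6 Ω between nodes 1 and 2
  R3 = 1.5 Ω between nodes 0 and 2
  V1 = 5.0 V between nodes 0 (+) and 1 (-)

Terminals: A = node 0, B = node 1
Nodal analysis, taking node 1 as the 0 V reference.
Source V1 fixes V_0 = 5 V.
KCL at each unknown node (sum of currents leaving = 0; resistances in Ω):
  Node 2: (V_2 - 0)/5.6 + (V_2 - 5)/1.5 = 0
Collecting terms: 0.8452 × V_2 = 3.333  =>  V_2 = 3.944 V
The requested potential is V_2 = 3.944 V.

Final answer: V_2 = 3.944 V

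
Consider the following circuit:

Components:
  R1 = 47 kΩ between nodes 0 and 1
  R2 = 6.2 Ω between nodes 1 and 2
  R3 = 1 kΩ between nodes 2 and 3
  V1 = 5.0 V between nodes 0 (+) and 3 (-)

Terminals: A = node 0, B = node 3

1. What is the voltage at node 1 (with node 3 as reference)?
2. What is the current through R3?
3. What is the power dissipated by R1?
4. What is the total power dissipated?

Nodal analysis, taking node 3 as the 0 V reference.
Source V1 fixes V_0 = 5 V.
KCL at each unknown node (sum of currents leaving = 0; resistances in Ω):
  Node 1: (V_1 - 5)/47000 + (V_1 - V_2)/6.2 = 0
  Node 2: (V_2 - V_1)/6.2 + (V_2 - 0)/1000 = 0
Collecting terms (coefficients in siemens):
  0.1613·V_1 - 0.1613·V_2 = 0.0001064
  0.1623·V_2 - 0.1613·V_1 = 0
Determinant D = (0.1613)(0.1623) - (-0.1613)(-0.1613) = 0.0001647
V_1 = [(0.0001064)(0.1623) - (-0.1613)(0)]/D = 0.1048 V
V_2 = [(0.1613)(0) - (0.0001064)(-0.1613)]/D = 0.1042 V
Part 1:
  Read off the nodal solution: V_1 = 0.1048 V
Part 2:
  I_R3 = (V_2 - V_3)/R3 = (0.1042 - 0)/1000 = 0.0001042 A
  Magnitude: I_R3 = 0.0001042 A
Part 3:
  I_R1 = (V_0 - V_1)/R1 = (5 - 0.1048)/47000 = 0.0001042 A
  P_R1 = I_R1² × R1 = (0.0001042)² × 47000 = 0.0005099 W
Part 4:
  Power in each resistor, P = (ΔV)²/R:
    P_R1 = (5 - 0.1048)²/47000 = 0.0005099 W
    P_R2 = (0.1048 - 0.1042)²/6.2 = 0.00000006726 W
    P_R3 = (0.1042 - 0)²/1000 = 0.00001085 W
  P_total = P_R1 + P_R2 + P_R3 = 0.0005208 W

Final answers:
1. V_1 = 0.1048 V
2. I_R3 = 0.0001042 A
3. P_R1 = 0.0005099 W
4. P_total = 0.0005208 W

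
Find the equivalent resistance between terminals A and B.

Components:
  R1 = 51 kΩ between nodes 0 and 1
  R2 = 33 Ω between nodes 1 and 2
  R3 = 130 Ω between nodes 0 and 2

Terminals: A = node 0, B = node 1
Reduce the network between node 0 (A) and node 1 (B) by series/parallel combination:
  Rs1 = R3 + R2 (series, joined only at node 2) = 130 + 33 = 163 Ω
  Rp1 = R1 ‖ Rs1 (parallel, both between nodes 0 and 1) = 1/(1/51000 + 1/163) = 162.5 Ω
R_eq = 162.5 Ω

Final answer: 162.5 Ω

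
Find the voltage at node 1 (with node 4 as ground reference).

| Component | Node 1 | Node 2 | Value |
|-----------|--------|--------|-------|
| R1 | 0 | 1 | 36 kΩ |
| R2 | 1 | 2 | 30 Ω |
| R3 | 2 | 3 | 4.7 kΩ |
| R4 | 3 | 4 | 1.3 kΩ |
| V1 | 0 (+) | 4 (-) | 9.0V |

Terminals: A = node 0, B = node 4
Nodal analysis, taking node 4 as the 0 V reference.
Source V1 fixes V_0 = 9 V.
KCL at each unknown node (sum of currents leaving = 0; resistances in Ω):
  Node 1: (V_1 - 9)/36000 + (V_1 - V_2)/30 = 0
  Node 2: (V_2 - V_1)/30 + (V_2 - V_3)/4700 = 0
  Node 3: (V_3 - V_2)/4700 + (V_3 - 0)/1300 = 0
Collecting terms (coefficients in siemens):
  0.03336·V_1 - 0.03333·V_2 = 0.00025
  0.03355·V_2 - 0.03333·V_1 - 0.0002128·V_3 = 0
  0.000982·V_3 - 0.0002128·V_2 = 0
Solving these 3 simultaneous equations (Gaussian elimination) gives:
  V_1 = 1.291 V, V_2 = 1.285 V, V_3 = 0.2784 V
The requested potential is V_1 = 1.291 V.

Final answer: V_1 = 1.291 V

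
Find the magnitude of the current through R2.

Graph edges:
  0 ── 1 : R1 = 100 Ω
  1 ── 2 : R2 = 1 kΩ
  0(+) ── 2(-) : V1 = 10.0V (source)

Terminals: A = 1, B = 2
Nodal analysis, taking node 2 as the 0 V reference.
Source V1 fixes V_0 = 10 V.
KCL at each unknown node (sum of currents leaving = 0; resistances in Ω):
  Node 1: (V_1 - 10)/100 + (V_1 - 0)/1000 = 0
Collecting terms: 0.011 × V_1 = 0.1  =>  V_1 = 9.091 V
I_R2 = (V_1 - V_2)/R2 = (9.091 - 0)/1000 = 0.009091 A
|I_R2| = 0.009091 A

Final answer: |I_R2| = 0.009091 A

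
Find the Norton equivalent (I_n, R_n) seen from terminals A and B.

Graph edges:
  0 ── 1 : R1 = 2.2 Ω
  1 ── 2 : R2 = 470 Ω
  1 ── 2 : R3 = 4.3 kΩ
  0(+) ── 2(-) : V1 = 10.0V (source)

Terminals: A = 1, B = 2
Find the Thévenin equivalent first; then I_n = V_th/R_th and R_n = R_th.
Step 1 — V_th is the open-circuit voltage V_A - V_B (nothing connected across the terminals).
Nodal analysis, taking node 2 as the 0 V reference.
Source V1 fixes V_0 = 10 V.
KCL at each unknown node (sum of currents leaving = 0; resistances in Ω):
  Node 1: (V_1 - 10)/2.2 + (V_1 - 0)/470 + (V_1 - 0)/4300 = 0
Collecting terms: 0.4569 × V_1 = 4.545  =>  V_1 = 9.948 V
V_th = V_1 - V_2 = 9.948 - 0 = 9.948 V
Step 2 — R_th: zero the source — replace V1 by a short circuit (node 2 merges into node 0) — and find the resistance seen between A (node 1) and B (node 0).
Reduce the network between node 1 (A) and node 0 (B) by series/parallel combination:
  Rp1 = R1 ‖ R2 ‖ R3 (parallel, all between nodes 0 and 1) = 1/(1/2.2 + 1/470 + 1/4300) = 2.189 Ω
R_th = 2.189 Ω
I_n = V_th/R_th = 9.948/2.189 = 4.545 A, and R_n = R_th = 2.189 Ω

Final answer: I_n = 4.545 A, R_n = 2.189 Ω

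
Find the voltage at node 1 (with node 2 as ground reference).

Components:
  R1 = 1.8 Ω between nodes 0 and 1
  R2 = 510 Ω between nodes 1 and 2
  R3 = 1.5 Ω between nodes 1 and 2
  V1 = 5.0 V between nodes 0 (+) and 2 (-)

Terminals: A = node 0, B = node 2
Nodal analysis, taking node 2 as the 0 V reference.
Source V1 fixes V_0 = 5 V.
KCL at each unknown node (sum of currents leaving = 0; resistances in Ω):
  Node 1: (V_1 - 5)/1.8 + (V_1 - 0)/510 + (V_1 - 0)/1.5 = 0
Collecting terms: 1.224 × V_1 = 2.778  =>  V_1 = 2.269 V
The requested potential is V_1 = 2.269 V.

Final answer: V_1 = 2.269 V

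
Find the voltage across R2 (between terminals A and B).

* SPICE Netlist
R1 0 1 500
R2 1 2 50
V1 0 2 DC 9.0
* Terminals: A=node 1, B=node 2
R1 and R2 are in series across V1 (node 0 → node 1 → node 2), and the output A–B is taken across R2, so this is a voltage divider.
Series current: I = V1/(R1 + R2) = 9/(500 + 50) = 9/550 = 0.01636 A
V_R2 = I × R2 = V1 × R2/(R1 + R2) = 9 × 50/550 = 0.8182 V

Final answer: 0.8182 V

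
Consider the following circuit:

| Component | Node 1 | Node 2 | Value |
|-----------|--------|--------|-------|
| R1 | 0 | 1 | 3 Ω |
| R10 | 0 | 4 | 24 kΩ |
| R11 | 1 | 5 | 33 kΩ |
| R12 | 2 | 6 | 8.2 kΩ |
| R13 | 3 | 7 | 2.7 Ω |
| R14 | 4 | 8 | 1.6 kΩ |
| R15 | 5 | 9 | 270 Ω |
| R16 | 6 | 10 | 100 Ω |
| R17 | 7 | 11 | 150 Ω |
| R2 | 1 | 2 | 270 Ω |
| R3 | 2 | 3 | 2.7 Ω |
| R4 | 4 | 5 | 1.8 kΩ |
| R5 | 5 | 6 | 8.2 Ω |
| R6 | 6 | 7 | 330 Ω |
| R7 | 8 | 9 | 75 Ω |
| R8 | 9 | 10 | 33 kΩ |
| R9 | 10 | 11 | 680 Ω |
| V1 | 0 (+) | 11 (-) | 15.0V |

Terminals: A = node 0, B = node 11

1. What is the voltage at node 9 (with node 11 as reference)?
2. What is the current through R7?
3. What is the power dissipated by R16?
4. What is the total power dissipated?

Nodal analysis, taking node 11 as the 0 V reference.
Source V1 fixes V_0 = 15 V.
KCL at each unknown node (sum of currents leaving = 0; resistances in Ω):
  Node 1: (V_1 - 15)/3 + (V_1 - V_2)/270 + (V_1 - V_5)/33000 = 0
  Node 2: (V_2 - V_1)/270 + (V_2 - V_3)/2.7 + (V_2 - V_6)/8200 = 0
  Node 3: (V_3 - V_2)/2.7 + (V_3 - V_7)/2.7 = 0
  Node 4: (V_4 - V_5)/1800 + (V_4 - 15)/24000 + (V_4 - V_8)/1600 = 0
  Node 5: (V_5 - V_4)/1800 + (V_5 - V_6)/8.2 + (V_5 - V_1)/33000 + (V_5 - V_9)/270 = 0
  Node 6: (V_6 - V_5)/8.2 + (V_6 - V_7)/330 + (V_6 - V_2)/8200 + (V_6 - V_10)/100 = 0
  Node 7: (V_7 - V_6)/330 + (V_7 - V_3)/2.7 + (V_7 - 0)/150 = 0
  Node 8: (V_8 - V_9)/75 + (V_8 - V_4)/1600 = 0
  Node 9: (V_9 - V_8)/75 + (V_9 - V_10)/33000 + (V_9 - V_5)/270 = 0
  Node 10: (V_10 - V_9)/33000 + (V_10 - 0)/680 + (V_10 - V_6)/100 = 0
Collecting terms (coefficients in siemens):
  0.3371·V_1 - 0.003704·V_2 - 0.0000303·V_5 = 5
  0.3742·V_2 - 0.003704·V_1 - 0.3704·V_3 - 0.000122·V_6 = 0
  0.7407·V_3 - 0.3704·V_2 - 0.3704·V_7 = 0
  0.001222·V_4 - 0.0005556·V_5 - 0.000625·V_8 = 0.000625
  0.1262·V_5 - 0.0000303·V_1 - 0.0005556·V_4 - 0.122·V_6 - 0.003704·V_9 = 0
  0.1351·V_6 - 0.000122·V_2 - 0.122·V_5 - 0.00303·V_7 - 0.01·V_10 = 0
  0.3801·V_7 - 0.3704·V_3 - 0.00303·V_6 = 0
  0.01396·V_8 - 0.000625·V_4 - 0.01333·V_9 = 0
  0.01707·V_9 - 0.003704·V_5 - 0.01333·V_8 - 0.0000303·V_10 = 0
  0.0115·V_10 - 0.01·V_6 - 0.0000303·V_9 = 0
Solving these 10 simultaneous equations (Gaussian elimination) gives:
  V_1 = 14.89 V, V_2 = 5.069 V, V_3 = 4.971 V, V_4 = 4.078 V
  V_5 = 3.655 V, V_6 = 3.649 V, V_7 = 4.873 V, V_8 = 3.727 V
  V_9 = 3.71 V, V_10 = 3.182 V
Part 1:
  Read off the nodal solution: V_9 = 3.71 V
Part 2:
  I_R7 = (V_8 - V_9)/R7 = (3.727 - 3.71)/75 = 0.0002199 A
  Magnitude: I_R7 = 0.0002199 A
Part 3:
  I_R16 = (V_6 - V_10)/R16 = (3.649 - 3.182)/100 = 0.004664 A
  P_R16 = I_R16² × R16 = (0.004664)² × 100 = 0.002175 W
Part 4:
  Power in each resistor, P = (ΔV)²/R:
    P_R1 = (15 - 14.89)²/3 = 0.004044 W
    P_R2 = (14.89 - 5.069)²/270 = 0.3572 W
    P_R3 = (5.069 - 4.971)²/2.7 = 0.003538 W
    P_R4 = (4.078 - 3.655)²/1800 = 0.00009956 W
    P_R5 = (3.655 - 3.649)²/8.2 = 0.000004983 W
    P_R6 = (3.649 - 4.873)²/330 = 0.004545 W
    P_R7 = (3.727 - 3.71)²/75 = 0.000003626 W
    P_R8 = (3.71 - 3.182)²/33000 = 0.000008443 W
    P_R9 = (3.182 - 0)²/680 = 0.01489 W
    P_R10 = (15 - 4.078)²/24000 = 0.00497 W
    P_R11 = (14.89 - 3.655)²/33000 = 0.003825 W
    P_R12 = (5.069 - 3.649)²/8200 = 0.000246 W
    P_R13 = (4.971 - 4.873)²/2.7 = 0.003538 W
    P_R14 = (4.078 - 3.727)²/1600 = 0.00007735 W
    P_R15 = (3.655 - 3.71)²/270 = 0.00001122 W
    P_R16 = (3.649 - 3.182)²/100 = 0.002175 W
    P_R17 = (4.873 - 0)²/150 = 0.1583 W
  P_total = P_R1 + P_R2 + P_R3 + P_R4 + P_R5 + P_R6 + P_R7 + P_R8 + P_R9 + P_R10 + P_R11 + P_R12 + P_R13 + P_R14 + P_R15 + P_R16 + P_R17 = 0.5575 W

Final answers:
1. V_9 = 3.71 V
2. I_R7 = 0.0002199 A
3. P_R16 = 0.002175 W
4. P_total = 0.5575 W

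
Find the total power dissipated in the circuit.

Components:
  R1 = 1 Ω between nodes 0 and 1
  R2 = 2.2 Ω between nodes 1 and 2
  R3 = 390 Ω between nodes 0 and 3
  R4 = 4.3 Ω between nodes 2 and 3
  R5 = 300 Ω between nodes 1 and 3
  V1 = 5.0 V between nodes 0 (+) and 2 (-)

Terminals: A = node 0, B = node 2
Nodal analysis, taking node 2 as the 0 V reference.
Source V1 fixes V_0 = 5 V.
KCL at each unknown node (sum of currents leaving = 0; resistances in Ω):
  Node 1: (V_1 - 5)/1 + (V_1 - 0)/2.2 + (V_1 - V_3)/300 = 0
  Node 3: (V_3 - 5)/390 + (V_3 - 0)/4.3 + (V_3 - V_1)/300 = 0
Collecting terms (coefficients in siemens):
  1.458·V_1 - 0.003333·V_3 = 5
  0.2385·V_3 - 0.003333·V_1 = 0.01282
Determinant D = (1.458)(0.2385) - (-0.003333)(-0.003333) = 0.3476
V_1 = [(5)(0.2385) - (-0.003333)(0.01282)]/D = 3.43 V
V_3 = [(1.458)(0.01282) - (5)(-0.003333)]/D = 0.1017 V
Power in each resistor, P = (ΔV)²/R:
  P_R1 = (5 - 3.43)²/1 = 2.465 W
  P_R2 = (3.43 - 0)²/2.2 = 5.347 W
  P_R3 = (5 - 0.1017)²/390 = 0.06152 W
  P_R4 = (0 - 0.1017)²/4.3 = 0.002406 W
  P_R5 = (3.43 - 0.1017)²/300 = 0.03692 W
P_total = P_R1 + P_R2 + P_R3 + P_R4 + P_R5 = 7.913 W

Final answer: 7.913 W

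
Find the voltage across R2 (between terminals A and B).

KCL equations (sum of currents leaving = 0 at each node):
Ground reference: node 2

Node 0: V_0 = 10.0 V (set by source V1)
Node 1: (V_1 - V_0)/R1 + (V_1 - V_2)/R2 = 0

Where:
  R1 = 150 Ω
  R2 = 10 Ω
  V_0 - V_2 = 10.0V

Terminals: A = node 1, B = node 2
R1 and R2 are in series across V1 (node 0 → node 1 → node 2), and the output A–B is taken across R2, so this is a voltage divider.
Series current: I = V1/(R1 + R2) = 10/(150 + 10) = 10/160 = 0.0625 A
V_R2 = I × R2 = V1 × R2/(R1 + R2) = 10 × 10/160 = 0.625 V

Final answer: 0.625 V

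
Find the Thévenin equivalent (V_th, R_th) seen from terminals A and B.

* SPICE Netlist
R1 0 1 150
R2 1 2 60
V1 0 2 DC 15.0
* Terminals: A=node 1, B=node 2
Step 1 — V_th is the open-circuit voltage V_A - V_B (nothing connected across the terminals).
Nodal analysis, taking node 2 as the 0 V reference.
Source V1 fixes V_0 = 15 V.
KCL at each unknown node (sum of currents leaving = 0; resistances in Ω):
  Node 1: (V_1 - 15)/150 + (V_1 - 0)/60 = 0
Collecting terms: 0.02333 × V_1 = 0.1  =>  V_1 = 4.286 V
V_th = V_1 - V_2 = 4.286 - 0 = 4.286 V
Step 2 — R_th: zero the source — replace V1 by a short circuit (node 2 merges into node 0) — and find the resistance seen between A (node 1) and B (node 0).
Reduce the network between node 1 (A) and node 0 (B) by series/parallel combination:
  Rp1 = R1 ‖ R2 (parallel, both between nodes 0 and 1) = 1/(1/150 + 1/60) = 42.86 Ω
R_th = 42.86 Ω

Final answer: V_th = 4.286 V, R_th = 42.86 Ω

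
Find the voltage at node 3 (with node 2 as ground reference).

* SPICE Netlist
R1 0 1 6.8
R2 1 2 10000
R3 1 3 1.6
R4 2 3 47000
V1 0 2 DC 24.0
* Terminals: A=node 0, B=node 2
Nodal analysis, taking node 2 as the 0 V reference.
Source V1 fixes V_0 = 24 V.
KCL at each unknown node (sum of currents leaving = 0; resistances in Ω):
  Node 1: (V_1 - 24)/6.8 + (V_1 - 0)/10000 + (V_1 - V_3)/1.6 = 0
  Node 3: (V_3 - V_1)/1.6 + (V_3 - 0)/47000 = 0
Collecting terms (coefficients in siemens):
  0.7722·V_1 - 0.625·V_3 = 3.529
  0.625·V_3 - 0.625·V_1 = 0
Determinant D = (0.7722)(0.625) - (-0.625)(-0.625) = 0.09199
V_1 = [(3.529)(0.625) - (-0.625)(0)]/D = 23.98 V
V_3 = [(0.7722)(0) - (3.529)(-0.625)]/D = 23.98 V
The requested potential is V_3 = 23.98 V.

Final answer: V_3 = 23.98 V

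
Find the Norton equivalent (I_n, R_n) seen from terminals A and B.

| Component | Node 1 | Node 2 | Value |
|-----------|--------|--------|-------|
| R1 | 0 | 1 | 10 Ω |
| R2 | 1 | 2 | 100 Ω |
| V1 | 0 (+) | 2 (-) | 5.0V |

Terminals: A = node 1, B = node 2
Find the Thévenin equivalent first; then I_n = V_th/R_th and R_n = R_th.
Step 1 — V_th is the open-circuit voltage V_A - V_B (nothing connected across the terminals).
Nodal analysis, taking node 2 as the 0 V reference.
Source V1 fixes V_0 = 5 V.
KCL at each unknown node (sum of currents leaving = 0; resistances in Ω):
  Node 1: (V_1 - 5)/10 + (V_1 - 0)/100 = 0
Collecting terms: 0.11 × V_1 = 0.5  =>  V_1 = 4.545 V
V_th = V_1 - V_2 = 4.545 - 0 = 4.545 V
Step 2 — R_th: zero the source — replace V1 by a short circuit (node 2 merges into node 0) — and find the resistance seen between A (node 1) and B (node 0).
Reduce the network between node 1 (A) and node 0 (B) by series/parallel combination:
  Rp1 = R1 ‖ R2 (parallel, both between nodes 0 and 1) = 1/(1/10 + 1/100) = 9.091 Ω
R_th = 9.091 Ω
I_n = V_th/R_th = 4.545/9.091 = 0.5 A, and R_n = R_th = 9.091 Ω

Final answer: I_n = 0.5 A, R_n = 9.091 Ω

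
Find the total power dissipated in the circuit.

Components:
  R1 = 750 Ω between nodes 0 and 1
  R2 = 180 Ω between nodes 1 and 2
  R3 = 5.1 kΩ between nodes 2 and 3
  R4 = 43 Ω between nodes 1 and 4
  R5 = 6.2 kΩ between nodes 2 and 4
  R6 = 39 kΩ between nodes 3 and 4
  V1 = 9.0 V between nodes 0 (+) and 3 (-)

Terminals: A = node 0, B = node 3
Nodal analysis, taking node 3 as the 0 V reference.
Source V1 fixes V_0 = 9 V.
KCL at each unknown node (sum of currents leaving = 0; resistances in Ω):
  Node 1: (V_1 - 9)/750 + (V_1 - V_2)/180 + (V_1 - V_4)/43 = 0
  Node 2: (V_2 - V_1)/180 + (V_2 - 0)/5100 + (V_2 - V_4)/6200 = 0
  Node 4: (V_4 - V_1)/43 + (V_4 - V_2)/6200 + (V_4 - 0)/39000 = 0
Collecting terms (coefficients in siemens):
  0.03014·V_1 - 0.005556·V_2 - 0.02326·V_4 = 0.012
  0.005913·V_2 - 0.005556·V_1 - 0.0001613·V_4 = 0
  0.02344·V_4 - 0.02326·V_1 - 0.0001613·V_2 = 0
Solving these 3 simultaneous equations (Gaussian elimination) gives:
  V_1 = 7.749 V, V_2 = 7.492 V, V_4 = 7.739 V
Power in each resistor, P = (ΔV)²/R:
  P_R1 = (9 - 7.749)²/750 = 0.002085 W
  P_R2 = (7.749 - 7.492)²/180 = 0.0003677 W
  P_R3 = (7.492 - 0)²/5100 = 0.01101 W
  P_R4 = (7.749 - 7.739)²/43 = 0.000002441 W
  P_R5 = (7.492 - 7.739)²/6200 = 0.000009841 W
  P_R6 = (0 - 7.739)²/39000 = 0.001536 W
P_total = P_R1 + P_R2 + P_R3 + P_R4 + P_R5 + P_R6 = 0.01501 W

Final answer: 0.01501 W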